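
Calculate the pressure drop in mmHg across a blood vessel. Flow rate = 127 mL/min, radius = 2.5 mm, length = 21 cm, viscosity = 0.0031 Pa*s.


dP = 8*mu*L*Q / (pi*r^4)
Q = 127 mL/min = 2.11667e-06 m^3/s
dP = 89.8285 Pa = 89.8285 / 133.322 mmHg = 0.6738 mmHg


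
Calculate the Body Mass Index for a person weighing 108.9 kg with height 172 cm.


BMI = weight / height^2
height = 172 cm = 1.72 m
BMI = 108.9 / 1.72^2
BMI = 36.81 kg/m^2


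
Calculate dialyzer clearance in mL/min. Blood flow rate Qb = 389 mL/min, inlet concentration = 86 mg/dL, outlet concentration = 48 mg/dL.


K = Qb * (Cb_in - Cb_out) / Cb_in
K = 389 * (86 - 48) / 86
K = 171.9 mL/min


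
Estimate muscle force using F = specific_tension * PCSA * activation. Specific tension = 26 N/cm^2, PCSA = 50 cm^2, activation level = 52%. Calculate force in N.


F = sigma * PCSA * activation
F = 26 * 50 * 0.52
F = 676 N


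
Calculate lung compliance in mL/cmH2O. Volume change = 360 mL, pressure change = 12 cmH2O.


C = dV / dP
C = 360 / 12
C = 30 mL/cmH2O


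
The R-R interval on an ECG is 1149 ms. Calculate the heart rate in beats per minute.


HR = 60 / RR_interval(s)
RR = 1149 ms = 1.149 s
HR = 60 / 1.149 = 52.22 bpm


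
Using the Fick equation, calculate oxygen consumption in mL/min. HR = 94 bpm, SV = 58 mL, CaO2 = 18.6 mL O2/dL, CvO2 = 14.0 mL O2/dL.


CO = HR*SV = 94*58/1000 = 5.452 L/min
a-v O2 diff = 18.6 - 14.0 = 4.6 mL/dL
VO2 = CO * (CaO2-CvO2) * 10 dL/L
VO2 = 5.452 * 4.6 * 10
VO2 = 250.8 mL/min


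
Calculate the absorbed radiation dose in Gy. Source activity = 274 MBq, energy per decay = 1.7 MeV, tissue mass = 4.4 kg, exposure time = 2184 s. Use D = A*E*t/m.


A = 274 MBq = 2.7400e+08 Bq
E = 1.7 MeV = 2.7234e-13 J
D = A*E*t/m = 2.7400e+08*2.7234e-13*2184/4.4
D = 0.03704 Gy


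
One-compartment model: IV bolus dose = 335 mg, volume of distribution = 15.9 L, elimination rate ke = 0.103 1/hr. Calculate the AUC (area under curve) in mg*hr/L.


C0 = Dose/Vd = 335/15.9 = 21.0692 mg/L
AUC = C0/ke = 21.0692/0.103
AUC = 204.6 mg*hr/L


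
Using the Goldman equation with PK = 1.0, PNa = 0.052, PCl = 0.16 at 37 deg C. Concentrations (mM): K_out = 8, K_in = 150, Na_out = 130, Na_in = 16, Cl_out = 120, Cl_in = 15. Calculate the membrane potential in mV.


Vm = (RT/F)*ln((PK*Ko + PNa*Nao + PCl*Cli)/(PK*Ki + PNa*Nai + PCl*Clo))
Numer = 17.16, Denom = 170.032
Vm = -61.29 mV


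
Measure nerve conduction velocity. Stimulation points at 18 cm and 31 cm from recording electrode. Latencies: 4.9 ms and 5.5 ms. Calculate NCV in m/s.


Distance = (31 - 18) / 100 = 0.13 m
dt = (5.5 - 4.9) / 1000 = 6.0000e-04 s
NCV = dist / dt = 216.7 m/s


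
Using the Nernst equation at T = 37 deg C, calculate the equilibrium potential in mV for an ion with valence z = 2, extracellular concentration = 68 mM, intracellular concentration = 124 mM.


E = (RT/(zF)) * ln(C_out/C_in)
T = 37 + 273.15 = 310.15 K
E = (8.314 * 310.15 / (2 * 96485)) * ln(68/124)
E = -8.028 mV


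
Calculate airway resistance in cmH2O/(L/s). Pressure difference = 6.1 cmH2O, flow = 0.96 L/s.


R = dP / flow
R = 6.1 / 0.96
R = 6.354 cmH2O/(L/s)


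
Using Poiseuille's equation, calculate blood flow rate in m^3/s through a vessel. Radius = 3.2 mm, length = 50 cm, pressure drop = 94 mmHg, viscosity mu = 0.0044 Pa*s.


Q = pi*r^4*dP / (8*mu*L)
r = 0.0032 m, L = 0.5 m
dP = 94 mmHg = 12532.268 Pa
Q = 2.3457e-04 m^3/s


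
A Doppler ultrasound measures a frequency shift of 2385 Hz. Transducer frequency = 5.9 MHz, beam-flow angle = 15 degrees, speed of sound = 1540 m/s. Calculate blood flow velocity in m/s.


v = fd * c / (2 * f0 * cos(theta))
v = 2385 * 1540 / (2 * 5.9000e+06 * cos(15))
v = 0.3222 m/s


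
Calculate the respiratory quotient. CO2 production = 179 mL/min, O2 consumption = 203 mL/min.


RQ = VCO2 / VO2
RQ = 179 / 203
RQ = 0.8818


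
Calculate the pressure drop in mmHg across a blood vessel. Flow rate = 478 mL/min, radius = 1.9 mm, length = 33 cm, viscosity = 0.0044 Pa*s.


dP = 8*mu*L*Q / (pi*r^4)
Q = 478 mL/min = 7.96667e-06 m^3/s
dP = 2260.32 Pa = 2260.32 / 133.322 mmHg = 16.95 mmHg


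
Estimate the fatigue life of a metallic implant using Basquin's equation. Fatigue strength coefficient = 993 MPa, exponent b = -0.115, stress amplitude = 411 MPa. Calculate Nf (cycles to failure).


sigma_a = sigma_f' * (2Nf)^b
2Nf = (sigma_a/sigma_f')^(1/b)
2Nf = (411/993)^(1/-0.115)
2Nf = 2144.7117
Nf = 1072


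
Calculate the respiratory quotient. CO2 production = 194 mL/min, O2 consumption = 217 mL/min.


RQ = VCO2 / VO2
RQ = 194 / 217
RQ = 0.894


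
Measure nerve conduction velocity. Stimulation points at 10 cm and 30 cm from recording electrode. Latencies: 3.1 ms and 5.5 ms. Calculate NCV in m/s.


Distance = (30 - 10) / 100 = 0.2 m
dt = (5.5 - 3.1) / 1000 = 0.0024 s
NCV = dist / dt = 83.33 m/s


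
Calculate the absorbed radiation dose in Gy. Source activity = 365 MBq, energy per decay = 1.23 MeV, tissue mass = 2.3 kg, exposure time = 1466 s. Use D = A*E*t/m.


A = 365 MBq = 3.6500e+08 Bq
E = 1.23 MeV = 1.97046e-13 J
D = A*E*t/m = 3.6500e+08*1.97046e-13*1466/2.3
D = 0.04584 Gy


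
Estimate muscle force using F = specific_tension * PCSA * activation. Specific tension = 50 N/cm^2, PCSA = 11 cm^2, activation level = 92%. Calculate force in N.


F = sigma * PCSA * activation
F = 50 * 11 * 0.92
F = 506 N


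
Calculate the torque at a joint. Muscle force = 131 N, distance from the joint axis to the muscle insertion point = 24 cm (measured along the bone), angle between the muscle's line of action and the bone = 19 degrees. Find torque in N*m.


Torque = F * d * sin(theta)   (moment arm = d*sin(theta))
d = 24 cm = 0.24 m
Torque = 131 * 0.24 * sin(19)
Torque = 10.24 N*m


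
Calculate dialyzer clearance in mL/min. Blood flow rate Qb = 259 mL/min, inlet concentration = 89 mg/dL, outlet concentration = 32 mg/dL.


K = Qb * (Cb_in - Cb_out) / Cb_in
K = 259 * (89 - 32) / 89
K = 165.9 mL/min


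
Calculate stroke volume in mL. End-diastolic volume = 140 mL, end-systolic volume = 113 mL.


SV = EDV - ESV
SV = 140 - 113
SV = 27 mL


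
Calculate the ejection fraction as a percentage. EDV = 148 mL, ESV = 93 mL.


SV = EDV - ESV = 148 - 93 = 55 mL
EF = SV/EDV * 100 = 55/148 * 100
EF = 37.16%


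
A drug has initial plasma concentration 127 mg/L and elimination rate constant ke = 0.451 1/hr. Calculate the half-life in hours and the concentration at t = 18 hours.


t_half = ln(2) / ke = 0.693147 / 0.451 = 1.537 hr
C(t) = C0 * exp(-ke*t) = 127 * exp(-0.451*18)
C(18) = 0.03786 mg/L


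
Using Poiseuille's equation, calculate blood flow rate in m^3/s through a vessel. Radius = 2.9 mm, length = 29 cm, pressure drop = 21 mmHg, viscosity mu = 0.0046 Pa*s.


Q = pi*r^4*dP / (8*mu*L)
r = 0.0029 m, L = 0.29 m
dP = 21 mmHg = 2799.762 Pa
Q = 5.8293e-05 m^3/s


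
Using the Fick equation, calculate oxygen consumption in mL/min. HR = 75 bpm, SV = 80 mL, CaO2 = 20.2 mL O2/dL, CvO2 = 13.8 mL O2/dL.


CO = HR*SV = 75*80/1000 = 6 L/min
a-v O2 diff = 20.2 - 13.8 = 6.4 mL/dL
VO2 = CO * (CaO2-CvO2) * 10 dL/L
VO2 = 6 * 6.4 * 10
VO2 = 384 mL/min


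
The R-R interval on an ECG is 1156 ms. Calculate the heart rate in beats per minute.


HR = 60 / RR_interval(s)
RR = 1156 ms = 1.156 s
HR = 60 / 1.156 = 51.9 bpm


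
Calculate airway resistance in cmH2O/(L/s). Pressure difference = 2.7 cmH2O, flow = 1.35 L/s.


R = dP / flow
R = 2.7 / 1.35
R = 2 cmH2O/(L/s)


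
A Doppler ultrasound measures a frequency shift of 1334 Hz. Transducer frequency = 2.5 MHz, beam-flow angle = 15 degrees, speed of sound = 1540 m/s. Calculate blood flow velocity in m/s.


v = fd * c / (2 * f0 * cos(theta))
v = 1334 * 1540 / (2 * 2.5000e+06 * cos(15))
v = 0.4254 m/s


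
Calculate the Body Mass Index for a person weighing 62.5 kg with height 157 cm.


BMI = weight / height^2
height = 157 cm = 1.57 m
BMI = 62.5 / 1.57^2
BMI = 25.36 kg/m^2


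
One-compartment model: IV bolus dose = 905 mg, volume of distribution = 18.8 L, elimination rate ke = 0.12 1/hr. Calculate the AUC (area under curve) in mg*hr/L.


C0 = Dose/Vd = 905/18.8 = 48.1383 mg/L
AUC = C0/ke = 48.1383/0.12
AUC = 401.2 mg*hr/L


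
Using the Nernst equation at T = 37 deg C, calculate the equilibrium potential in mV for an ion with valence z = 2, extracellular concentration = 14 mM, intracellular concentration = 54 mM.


E = (RT/(zF)) * ln(C_out/C_in)
T = 37 + 273.15 = 310.15 K
E = (8.314 * 310.15 / (2 * 96485)) * ln(14/54)
E = -18.04 mV


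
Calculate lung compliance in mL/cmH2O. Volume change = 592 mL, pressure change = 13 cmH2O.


C = dV / dP
C = 592 / 13
C = 45.54 mL/cmH2O


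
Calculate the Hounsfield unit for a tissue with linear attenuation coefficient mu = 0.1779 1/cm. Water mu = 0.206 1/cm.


HU = ((mu_tissue - mu_water) / mu_water) * 1000
HU = ((0.1779 - 0.206) / 0.206) * 1000
HU = -136.4


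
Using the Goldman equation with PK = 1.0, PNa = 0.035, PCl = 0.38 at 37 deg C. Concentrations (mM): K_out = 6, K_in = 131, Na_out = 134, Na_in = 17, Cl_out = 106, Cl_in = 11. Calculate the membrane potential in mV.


Vm = (RT/F)*ln((PK*Ko + PNa*Nao + PCl*Cli)/(PK*Ki + PNa*Nai + PCl*Clo))
Numer = 14.87, Denom = 171.875
Vm = -65.41 mV


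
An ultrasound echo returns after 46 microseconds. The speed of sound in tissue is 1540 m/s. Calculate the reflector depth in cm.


depth = c * t / 2
t = 46 us = 4.6000e-05 s
depth = 1540 * 4.6000e-05 / 2
depth = 0.03542 m = 3.542 cm


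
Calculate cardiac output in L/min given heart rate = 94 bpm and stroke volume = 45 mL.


CO = HR * SV
CO = 94 * 45 / 1000
CO = 4.23 L/min


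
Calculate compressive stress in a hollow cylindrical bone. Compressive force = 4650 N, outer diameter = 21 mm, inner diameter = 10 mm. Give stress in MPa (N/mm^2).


A = pi*(r_o^2 - r_i^2)
r_o = 10.5 mm, r_i = 5 mm
A = 267.821 mm^2
sigma = F/A = 4650 / 267.821
sigma = 17.36 MPa


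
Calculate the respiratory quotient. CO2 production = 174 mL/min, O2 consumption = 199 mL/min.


RQ = VCO2 / VO2
RQ = 174 / 199
RQ = 0.8744


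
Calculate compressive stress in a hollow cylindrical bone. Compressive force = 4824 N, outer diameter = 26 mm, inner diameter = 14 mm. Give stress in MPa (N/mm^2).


A = pi*(r_o^2 - r_i^2)
r_o = 13 mm, r_i = 7 mm
A = 376.991 mm^2
sigma = F/A = 4824 / 376.991
sigma = 12.8 MPa


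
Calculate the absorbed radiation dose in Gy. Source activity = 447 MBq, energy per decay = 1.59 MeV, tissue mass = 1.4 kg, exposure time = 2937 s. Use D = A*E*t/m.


A = 447 MBq = 4.4700e+08 Bq
E = 1.59 MeV = 2.54718e-13 J
D = A*E*t/m = 4.4700e+08*2.54718e-13*2937/1.4
D = 0.2389 Gy


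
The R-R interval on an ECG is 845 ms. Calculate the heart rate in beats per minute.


HR = 60 / RR_interval(s)
RR = 845 ms = 0.845 s
HR = 60 / 0.845 = 71.01 bpm


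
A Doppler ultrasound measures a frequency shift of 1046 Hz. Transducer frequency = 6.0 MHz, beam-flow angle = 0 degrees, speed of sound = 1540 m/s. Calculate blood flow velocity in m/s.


v = fd * c / (2 * f0 * cos(theta))
v = 1046 * 1540 / (2 * 6.0000e+06 * cos(0))
v = 0.1342 m/s


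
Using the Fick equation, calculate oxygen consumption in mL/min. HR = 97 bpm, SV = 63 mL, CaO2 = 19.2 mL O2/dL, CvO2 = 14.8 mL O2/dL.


CO = HR*SV = 97*63/1000 = 6.111 L/min
a-v O2 diff = 19.2 - 14.8 = 4.4 mL/dL
VO2 = CO * (CaO2-CvO2) * 10 dL/L
VO2 = 6.111 * 4.4 * 10
VO2 = 268.9 mL/min


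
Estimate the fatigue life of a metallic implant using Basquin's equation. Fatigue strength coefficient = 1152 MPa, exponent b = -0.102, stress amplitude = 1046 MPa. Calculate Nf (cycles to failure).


sigma_a = sigma_f' * (2Nf)^b
2Nf = (sigma_a/sigma_f')^(1/b)
2Nf = (1046/1152)^(1/-0.102)
2Nf = 2.5762511
Nf = 1.288


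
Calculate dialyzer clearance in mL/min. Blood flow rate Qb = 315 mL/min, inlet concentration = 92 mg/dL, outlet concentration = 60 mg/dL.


K = Qb * (Cb_in - Cb_out) / Cb_in
K = 315 * (92 - 60) / 92
K = 109.6 mL/min


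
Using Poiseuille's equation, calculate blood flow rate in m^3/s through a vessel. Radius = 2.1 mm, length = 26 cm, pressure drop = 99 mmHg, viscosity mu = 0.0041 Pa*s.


Q = pi*r^4*dP / (8*mu*L)
r = 0.0021 m, L = 0.26 m
dP = 99 mmHg = 13198.878 Pa
Q = 9.4562e-05 m^3/s


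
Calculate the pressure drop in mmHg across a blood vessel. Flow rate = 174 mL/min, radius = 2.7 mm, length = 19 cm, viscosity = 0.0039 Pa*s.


dP = 8*mu*L*Q / (pi*r^4)
Q = 174 mL/min = 2.9e-06 m^3/s
dP = 102.968 Pa = 102.968 / 133.322 mmHg = 0.7723 mmHg


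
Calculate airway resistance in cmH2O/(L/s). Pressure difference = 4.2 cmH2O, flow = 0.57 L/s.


R = dP / flow
R = 4.2 / 0.57
R = 7.368 cmH2O/(L/s)


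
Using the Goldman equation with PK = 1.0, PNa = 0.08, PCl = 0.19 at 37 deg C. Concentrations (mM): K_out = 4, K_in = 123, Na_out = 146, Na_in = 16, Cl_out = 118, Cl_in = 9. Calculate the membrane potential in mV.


Vm = (RT/F)*ln((PK*Ko + PNa*Nao + PCl*Cli)/(PK*Ki + PNa*Nai + PCl*Clo))
Numer = 17.39, Denom = 146.7
Vm = -56.99 mV


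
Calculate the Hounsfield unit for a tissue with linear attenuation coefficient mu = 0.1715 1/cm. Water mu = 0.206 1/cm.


HU = ((mu_tissue - mu_water) / mu_water) * 1000
HU = ((0.1715 - 0.206) / 0.206) * 1000
HU = -167.5


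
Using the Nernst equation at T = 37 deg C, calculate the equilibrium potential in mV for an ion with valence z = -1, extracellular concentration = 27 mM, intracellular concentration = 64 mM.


E = (RT/(zF)) * ln(C_out/C_in)
T = 37 + 273.15 = 310.15 K
E = (8.314 * 310.15 / (-1 * 96485)) * ln(27/64)
E = 23.07 mV


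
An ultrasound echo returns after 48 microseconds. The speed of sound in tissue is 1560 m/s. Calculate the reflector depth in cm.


depth = c * t / 2
t = 48 us = 4.8000e-05 s
depth = 1560 * 4.8000e-05 / 2
depth = 0.03744 m = 3.744 cm


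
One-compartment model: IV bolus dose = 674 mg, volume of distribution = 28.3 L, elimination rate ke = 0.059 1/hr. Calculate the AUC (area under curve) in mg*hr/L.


C0 = Dose/Vd = 674/28.3 = 23.8163 mg/L
AUC = C0/ke = 23.8163/0.059
AUC = 403.7 mg*hr/L


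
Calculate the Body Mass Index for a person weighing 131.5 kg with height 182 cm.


BMI = weight / height^2
height = 182 cm = 1.82 m
BMI = 131.5 / 1.82^2
BMI = 39.7 kg/m^2


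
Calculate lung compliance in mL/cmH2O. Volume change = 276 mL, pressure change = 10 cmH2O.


C = dV / dP
C = 276 / 10
C = 27.6 mL/cmH2O


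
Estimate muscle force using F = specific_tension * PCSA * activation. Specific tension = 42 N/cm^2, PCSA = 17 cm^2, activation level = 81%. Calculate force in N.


F = sigma * PCSA * activation
F = 42 * 17 * 0.81
F = 578.3 N


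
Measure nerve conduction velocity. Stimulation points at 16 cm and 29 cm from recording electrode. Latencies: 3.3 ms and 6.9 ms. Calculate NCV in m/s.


Distance = (29 - 16) / 100 = 0.13 m
dt = (6.9 - 3.3) / 1000 = 0.0036 s
NCV = dist / dt = 36.11 m/s


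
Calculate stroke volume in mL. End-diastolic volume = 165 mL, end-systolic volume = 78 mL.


SV = EDV - ESV
SV = 165 - 78
SV = 87 mL


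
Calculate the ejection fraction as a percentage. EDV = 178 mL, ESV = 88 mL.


SV = EDV - ESV = 178 - 88 = 90 mL
EF = SV/EDV * 100 = 90/178 * 100
EF = 50.56%


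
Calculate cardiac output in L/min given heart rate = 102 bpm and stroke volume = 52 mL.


CO = HR * SV
CO = 102 * 52 / 1000
CO = 5.304 L/min


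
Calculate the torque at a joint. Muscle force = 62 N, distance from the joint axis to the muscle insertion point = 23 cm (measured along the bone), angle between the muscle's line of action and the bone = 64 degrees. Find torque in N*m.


Torque = F * d * sin(theta)   (moment arm = d*sin(theta))
d = 23 cm = 0.23 m
Torque = 62 * 0.23 * sin(64)
Torque = 12.82 N*m


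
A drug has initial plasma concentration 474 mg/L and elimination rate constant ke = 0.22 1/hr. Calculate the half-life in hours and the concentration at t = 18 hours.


t_half = ln(2) / ke = 0.693147 / 0.22 = 3.151 hr
C(t) = C0 * exp(-ke*t) = 474 * exp(-0.22*18)
C(18) = 9.036 mg/L


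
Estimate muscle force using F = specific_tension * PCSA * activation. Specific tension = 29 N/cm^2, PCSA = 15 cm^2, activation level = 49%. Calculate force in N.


F = sigma * PCSA * activation
F = 29 * 15 * 0.49
F = 213.2 N


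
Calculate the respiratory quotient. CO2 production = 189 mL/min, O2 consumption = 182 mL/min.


RQ = VCO2 / VO2
RQ = 189 / 182
RQ = 1.038


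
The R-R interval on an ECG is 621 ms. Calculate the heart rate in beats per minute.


HR = 60 / RR_interval(s)
RR = 621 ms = 0.621 s
HR = 60 / 0.621 = 96.62 bpm


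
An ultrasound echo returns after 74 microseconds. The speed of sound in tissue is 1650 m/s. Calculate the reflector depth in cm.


depth = c * t / 2
t = 74 us = 7.4000e-05 s
depth = 1650 * 7.4000e-05 / 2
depth = 0.06105 m = 6.105 cm


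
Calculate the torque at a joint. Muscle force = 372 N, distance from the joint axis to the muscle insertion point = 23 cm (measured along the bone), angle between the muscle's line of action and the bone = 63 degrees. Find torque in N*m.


Torque = F * d * sin(theta)   (moment arm = d*sin(theta))
d = 23 cm = 0.23 m
Torque = 372 * 0.23 * sin(63)
Torque = 76.23 N*m


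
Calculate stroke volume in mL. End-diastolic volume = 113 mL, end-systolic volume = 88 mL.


SV = EDV - ESV
SV = 113 - 88
SV = 25 mL


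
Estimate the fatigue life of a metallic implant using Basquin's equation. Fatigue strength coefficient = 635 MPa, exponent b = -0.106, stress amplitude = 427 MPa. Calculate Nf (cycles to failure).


sigma_a = sigma_f' * (2Nf)^b
2Nf = (sigma_a/sigma_f')^(1/b)
2Nf = (427/635)^(1/-0.106)
2Nf = 42.257544
Nf = 21.13


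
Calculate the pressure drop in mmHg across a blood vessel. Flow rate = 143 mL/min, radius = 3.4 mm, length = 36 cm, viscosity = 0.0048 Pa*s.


dP = 8*mu*L*Q / (pi*r^4)
Q = 143 mL/min = 2.38333e-06 m^3/s
dP = 78.4788 Pa = 78.4788 / 133.322 mmHg = 0.5886 mmHg


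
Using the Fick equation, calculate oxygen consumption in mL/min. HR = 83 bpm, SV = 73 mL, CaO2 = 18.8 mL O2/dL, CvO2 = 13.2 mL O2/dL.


CO = HR*SV = 83*73/1000 = 6.059 L/min
a-v O2 diff = 18.8 - 13.2 = 5.6 mL/dL
VO2 = CO * (CaO2-CvO2) * 10 dL/L
VO2 = 6.059 * 5.6 * 10
VO2 = 339.3 mL/min


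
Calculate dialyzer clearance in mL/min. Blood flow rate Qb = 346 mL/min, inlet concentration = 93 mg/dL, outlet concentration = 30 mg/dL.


K = Qb * (Cb_in - Cb_out) / Cb_in
K = 346 * (93 - 30) / 93
K = 234.4 mL/min


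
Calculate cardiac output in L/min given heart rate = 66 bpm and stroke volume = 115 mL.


CO = HR * SV
CO = 66 * 115 / 1000
CO = 7.59 L/min


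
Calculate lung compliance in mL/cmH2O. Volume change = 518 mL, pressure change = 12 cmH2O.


C = dV / dP
C = 518 / 12
C = 43.17 mL/cmH2O


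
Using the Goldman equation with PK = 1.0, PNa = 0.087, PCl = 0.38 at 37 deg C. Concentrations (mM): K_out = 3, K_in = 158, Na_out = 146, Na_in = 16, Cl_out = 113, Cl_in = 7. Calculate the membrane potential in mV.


Vm = (RT/F)*ln((PK*Ko + PNa*Nao + PCl*Cli)/(PK*Ki + PNa*Nai + PCl*Clo))
Numer = 18.362, Denom = 202.332
Vm = -64.13 mV


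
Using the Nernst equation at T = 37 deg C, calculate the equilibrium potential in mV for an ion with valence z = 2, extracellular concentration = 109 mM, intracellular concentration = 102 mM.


E = (RT/(zF)) * ln(C_out/C_in)
T = 37 + 273.15 = 310.15 K
E = (8.314 * 310.15 / (2 * 96485)) * ln(109/102)
E = 0.8869 mV


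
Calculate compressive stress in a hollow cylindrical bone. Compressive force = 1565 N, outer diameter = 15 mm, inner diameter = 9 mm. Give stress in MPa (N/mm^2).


A = pi*(r_o^2 - r_i^2)
r_o = 7.5 mm, r_i = 4.5 mm
A = 113.097 mm^2
sigma = F/A = 1565 / 113.097
sigma = 13.84 MPa


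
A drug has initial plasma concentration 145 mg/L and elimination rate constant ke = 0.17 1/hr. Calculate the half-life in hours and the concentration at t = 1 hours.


t_half = ln(2) / ke = 0.693147 / 0.17 = 4.077 hr
C(t) = C0 * exp(-ke*t) = 145 * exp(-0.17*1)
C(1) = 122.3 mg/L


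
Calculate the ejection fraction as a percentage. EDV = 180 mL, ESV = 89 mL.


SV = EDV - ESV = 180 - 89 = 91 mL
EF = SV/EDV * 100 = 91/180 * 100
EF = 50.56%


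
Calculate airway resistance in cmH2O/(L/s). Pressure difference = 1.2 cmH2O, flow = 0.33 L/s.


R = dP / flow
R = 1.2 / 0.33
R = 3.636 cmH2O/(L/s)


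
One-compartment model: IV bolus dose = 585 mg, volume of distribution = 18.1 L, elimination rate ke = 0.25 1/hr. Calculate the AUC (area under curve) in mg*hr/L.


C0 = Dose/Vd = 585/18.1 = 32.3204 mg/L
AUC = C0/ke = 32.3204/0.25
AUC = 129.3 mg*hr/L


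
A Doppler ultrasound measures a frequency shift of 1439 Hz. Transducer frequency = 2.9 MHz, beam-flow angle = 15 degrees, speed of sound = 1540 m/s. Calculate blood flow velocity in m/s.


v = fd * c / (2 * f0 * cos(theta))
v = 1439 * 1540 / (2 * 2.9000e+06 * cos(15))
v = 0.3956 m/s


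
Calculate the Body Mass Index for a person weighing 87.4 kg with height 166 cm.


BMI = weight / height^2
height = 166 cm = 1.66 m
BMI = 87.4 / 1.66^2
BMI = 31.72 kg/m^2


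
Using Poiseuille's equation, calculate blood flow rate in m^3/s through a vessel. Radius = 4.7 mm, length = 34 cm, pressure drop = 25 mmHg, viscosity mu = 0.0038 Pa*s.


Q = pi*r^4*dP / (8*mu*L)
r = 0.0047 m, L = 0.34 m
dP = 25 mmHg = 3333.05 Pa
Q = 4.9435e-04 m^3/s


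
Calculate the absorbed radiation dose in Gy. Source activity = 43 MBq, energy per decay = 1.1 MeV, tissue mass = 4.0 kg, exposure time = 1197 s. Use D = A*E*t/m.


A = 43 MBq = 4.3000e+07 Bq
E = 1.1 MeV = 1.7622e-13 J
D = A*E*t/m = 4.3000e+07*1.7622e-13*1197/4.0
D = 0.002268 Gy


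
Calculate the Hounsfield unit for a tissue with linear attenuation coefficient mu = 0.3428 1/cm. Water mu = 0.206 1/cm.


HU = ((mu_tissue - mu_water) / mu_water) * 1000
HU = ((0.3428 - 0.206) / 0.206) * 1000
HU = 664.1


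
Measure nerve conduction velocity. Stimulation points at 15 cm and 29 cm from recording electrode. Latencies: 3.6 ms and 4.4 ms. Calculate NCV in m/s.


Distance = (29 - 15) / 100 = 0.14 m
dt = (4.4 - 3.6) / 1000 = 8.0000e-04 s
NCV = dist / dt = 175 m/s


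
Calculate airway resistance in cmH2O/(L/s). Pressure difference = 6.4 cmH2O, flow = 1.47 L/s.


R = dP / flow
R = 6.4 / 1.47
R = 4.354 cmH2O/(L/s)


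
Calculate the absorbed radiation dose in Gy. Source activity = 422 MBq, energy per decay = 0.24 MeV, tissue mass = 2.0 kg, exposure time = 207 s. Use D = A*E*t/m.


A = 422 MBq = 4.2200e+08 Bq
E = 0.24 MeV = 3.8448e-14 J
D = A*E*t/m = 4.2200e+08*3.8448e-14*207/2.0
D = 0.001679 Gy


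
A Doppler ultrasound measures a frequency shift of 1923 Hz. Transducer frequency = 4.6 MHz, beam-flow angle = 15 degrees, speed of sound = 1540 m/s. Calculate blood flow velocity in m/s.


v = fd * c / (2 * f0 * cos(theta))
v = 1923 * 1540 / (2 * 4.6000e+06 * cos(15))
v = 0.3332 m/s


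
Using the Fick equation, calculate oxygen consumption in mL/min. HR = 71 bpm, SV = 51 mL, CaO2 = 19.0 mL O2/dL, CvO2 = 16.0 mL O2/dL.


CO = HR*SV = 71*51/1000 = 3.621 L/min
a-v O2 diff = 19.0 - 16.0 = 3 mL/dL
VO2 = CO * (CaO2-CvO2) * 10 dL/L
VO2 = 3.621 * 3 * 10
VO2 = 108.6 mL/min


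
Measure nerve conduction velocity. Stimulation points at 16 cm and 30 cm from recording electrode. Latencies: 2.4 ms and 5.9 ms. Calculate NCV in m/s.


Distance = (30 - 16) / 100 = 0.14 m
dt = (5.9 - 2.4) / 1000 = 0.0035 s
NCV = dist / dt = 40 m/s


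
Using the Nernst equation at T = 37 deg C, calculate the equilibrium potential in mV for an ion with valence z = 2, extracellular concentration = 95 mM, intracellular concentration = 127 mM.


E = (RT/(zF)) * ln(C_out/C_in)
T = 37 + 273.15 = 310.15 K
E = (8.314 * 310.15 / (2 * 96485)) * ln(95/127)
E = -3.879 mV


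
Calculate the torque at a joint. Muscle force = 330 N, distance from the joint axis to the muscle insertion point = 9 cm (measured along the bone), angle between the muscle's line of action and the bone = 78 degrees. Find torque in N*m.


Torque = F * d * sin(theta)   (moment arm = d*sin(theta))
d = 9 cm = 0.09 m
Torque = 330 * 0.09 * sin(78)
Torque = 29.05 N*m


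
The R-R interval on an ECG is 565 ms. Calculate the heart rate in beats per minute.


HR = 60 / RR_interval(s)
RR = 565 ms = 0.565 s
HR = 60 / 0.565 = 106.2 bpm


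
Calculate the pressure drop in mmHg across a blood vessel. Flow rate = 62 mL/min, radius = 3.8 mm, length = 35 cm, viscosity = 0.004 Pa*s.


dP = 8*mu*L*Q / (pi*r^4)
Q = 62 mL/min = 1.03333e-06 m^3/s
dP = 17.6674 Pa = 17.6674 / 133.322 mmHg = 0.1325 mmHg


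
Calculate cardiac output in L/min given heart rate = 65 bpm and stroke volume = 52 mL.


CO = HR * SV
CO = 65 * 52 / 1000
CO = 3.38 L/min


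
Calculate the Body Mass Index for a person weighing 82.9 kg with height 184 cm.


BMI = weight / height^2
height = 184 cm = 1.84 m
BMI = 82.9 / 1.84^2
BMI = 24.49 kg/m^2


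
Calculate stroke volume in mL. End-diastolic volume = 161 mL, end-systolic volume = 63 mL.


SV = EDV - ESV
SV = 161 - 63
SV = 98 mL


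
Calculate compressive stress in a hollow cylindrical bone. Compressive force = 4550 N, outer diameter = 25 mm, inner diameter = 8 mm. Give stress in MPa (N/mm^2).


A = pi*(r_o^2 - r_i^2)
r_o = 12.5 mm, r_i = 4 mm
A = 440.608 mm^2
sigma = F/A = 4550 / 440.608
sigma = 10.33 MPa


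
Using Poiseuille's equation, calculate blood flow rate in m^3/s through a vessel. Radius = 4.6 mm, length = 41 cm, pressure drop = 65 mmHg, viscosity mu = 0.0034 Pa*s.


Q = pi*r^4*dP / (8*mu*L)
r = 0.0046 m, L = 0.41 m
dP = 65 mmHg = 8665.93 Pa
Q = 0.001093 m^3/s


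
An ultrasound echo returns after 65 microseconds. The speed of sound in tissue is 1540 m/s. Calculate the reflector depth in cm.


depth = c * t / 2
t = 65 us = 6.5000e-05 s
depth = 1540 * 6.5000e-05 / 2
depth = 0.05005 m = 5.005 cm


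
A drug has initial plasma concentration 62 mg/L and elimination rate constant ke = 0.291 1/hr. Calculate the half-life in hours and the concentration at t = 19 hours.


t_half = ln(2) / ke = 0.693147 / 0.291 = 2.382 hr
C(t) = C0 * exp(-ke*t) = 62 * exp(-0.291*19)
C(19) = 0.2461 mg/L


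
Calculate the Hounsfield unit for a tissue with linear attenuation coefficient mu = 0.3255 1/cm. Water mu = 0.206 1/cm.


HU = ((mu_tissue - mu_water) / mu_water) * 1000
HU = ((0.3255 - 0.206) / 0.206) * 1000
HU = 580.1


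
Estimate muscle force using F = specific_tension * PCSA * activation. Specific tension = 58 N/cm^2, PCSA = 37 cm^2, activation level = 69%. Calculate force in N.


F = sigma * PCSA * activation
F = 58 * 37 * 0.69
F = 1481 N


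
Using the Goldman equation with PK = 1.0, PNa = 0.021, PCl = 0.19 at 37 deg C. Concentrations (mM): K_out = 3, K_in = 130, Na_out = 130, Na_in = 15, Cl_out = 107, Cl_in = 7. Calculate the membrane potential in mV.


Vm = (RT/F)*ln((PK*Ko + PNa*Nao + PCl*Cli)/(PK*Ki + PNa*Nai + PCl*Clo))
Numer = 7.06, Denom = 150.645
Vm = -81.79 mV


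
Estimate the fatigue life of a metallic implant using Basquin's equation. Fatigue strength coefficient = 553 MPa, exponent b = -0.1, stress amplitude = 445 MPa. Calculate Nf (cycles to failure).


sigma_a = sigma_f' * (2Nf)^b
2Nf = (sigma_a/sigma_f')^(1/b)
2Nf = (445/553)^(1/-0.1)
2Nf = 8.7831683
Nf = 4.392


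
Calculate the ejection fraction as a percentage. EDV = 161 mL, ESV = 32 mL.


SV = EDV - ESV = 161 - 32 = 129 mL
EF = SV/EDV * 100 = 129/161 * 100
EF = 80.12%


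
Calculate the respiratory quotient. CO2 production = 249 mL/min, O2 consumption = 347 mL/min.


RQ = VCO2 / VO2
RQ = 249 / 347
RQ = 0.7176


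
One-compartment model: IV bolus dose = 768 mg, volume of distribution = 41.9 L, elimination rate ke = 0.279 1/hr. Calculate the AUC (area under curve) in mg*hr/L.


C0 = Dose/Vd = 768/41.9 = 18.3294 mg/L
AUC = C0/ke = 18.3294/0.279
AUC = 65.7 mg*hr/L


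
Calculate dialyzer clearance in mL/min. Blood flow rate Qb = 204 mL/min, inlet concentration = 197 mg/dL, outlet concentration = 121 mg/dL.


K = Qb * (Cb_in - Cb_out) / Cb_in
K = 204 * (197 - 121) / 197
K = 78.7 mL/min


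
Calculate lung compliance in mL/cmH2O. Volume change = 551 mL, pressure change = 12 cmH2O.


C = dV / dP
C = 551 / 12
C = 45.92 mL/cmH2O


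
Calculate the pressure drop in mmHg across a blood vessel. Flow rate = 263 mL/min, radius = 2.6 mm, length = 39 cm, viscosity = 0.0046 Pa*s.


dP = 8*mu*L*Q / (pi*r^4)
Q = 263 mL/min = 4.38333e-06 m^3/s
dP = 438.201 Pa = 438.201 / 133.322 mmHg = 3.287 mmHg


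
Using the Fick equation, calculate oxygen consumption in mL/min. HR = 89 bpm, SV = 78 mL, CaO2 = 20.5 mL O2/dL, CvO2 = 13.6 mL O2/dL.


CO = HR*SV = 89*78/1000 = 6.942 L/min
a-v O2 diff = 20.5 - 13.6 = 6.9 mL/dL
VO2 = CO * (CaO2-CvO2) * 10 dL/L
VO2 = 6.942 * 6.9 * 10
VO2 = 479 mL/min


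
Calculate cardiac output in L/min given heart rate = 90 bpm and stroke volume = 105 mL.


CO = HR * SV
CO = 90 * 105 / 1000
CO = 9.45 L/min


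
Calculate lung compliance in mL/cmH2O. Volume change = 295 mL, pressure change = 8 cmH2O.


C = dV / dP
C = 295 / 8
C = 36.88 mL/cmH2O


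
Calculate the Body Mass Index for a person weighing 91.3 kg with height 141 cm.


BMI = weight / height^2
height = 141 cm = 1.41 m
BMI = 91.3 / 1.41^2
BMI = 45.92 kg/m^2


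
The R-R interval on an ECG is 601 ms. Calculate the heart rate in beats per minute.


HR = 60 / RR_interval(s)
RR = 601 ms = 0.601 s
HR = 60 / 0.601 = 99.83 bpm


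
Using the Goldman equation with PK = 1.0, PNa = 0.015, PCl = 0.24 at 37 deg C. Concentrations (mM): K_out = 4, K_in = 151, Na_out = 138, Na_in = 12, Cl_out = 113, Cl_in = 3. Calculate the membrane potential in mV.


Vm = (RT/F)*ln((PK*Ko + PNa*Nao + PCl*Cli)/(PK*Ki + PNa*Nai + PCl*Clo))
Numer = 6.79, Denom = 178.3
Vm = -87.34 mV


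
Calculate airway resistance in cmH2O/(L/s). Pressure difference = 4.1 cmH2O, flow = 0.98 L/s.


R = dP / flow
R = 4.1 / 0.98
R = 4.184 cmH2O/(L/s)


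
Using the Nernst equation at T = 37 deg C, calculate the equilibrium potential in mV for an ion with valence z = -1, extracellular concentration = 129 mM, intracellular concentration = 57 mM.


E = (RT/(zF)) * ln(C_out/C_in)
T = 37 + 273.15 = 310.15 K
E = (8.314 * 310.15 / (-1 * 96485)) * ln(129/57)
E = -21.83 mV


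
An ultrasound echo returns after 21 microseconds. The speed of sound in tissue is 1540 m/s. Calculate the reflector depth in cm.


depth = c * t / 2
t = 21 us = 2.1000e-05 s
depth = 1540 * 2.1000e-05 / 2
depth = 0.01617 m = 1.617 cm


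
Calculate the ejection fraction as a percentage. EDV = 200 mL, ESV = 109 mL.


SV = EDV - ESV = 200 - 109 = 91 mL
EF = SV/EDV * 100 = 91/200 * 100
EF = 45.5%


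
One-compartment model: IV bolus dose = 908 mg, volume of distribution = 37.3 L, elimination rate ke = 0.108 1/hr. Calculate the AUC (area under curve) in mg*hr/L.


C0 = Dose/Vd = 908/37.3 = 24.3432 mg/L
AUC = C0/ke = 24.3432/0.108
AUC = 225.4 mg*hr/L


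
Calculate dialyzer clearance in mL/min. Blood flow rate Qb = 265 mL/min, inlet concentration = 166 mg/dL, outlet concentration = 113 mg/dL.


K = Qb * (Cb_in - Cb_out) / Cb_in
K = 265 * (166 - 113) / 166
K = 84.61 mL/min


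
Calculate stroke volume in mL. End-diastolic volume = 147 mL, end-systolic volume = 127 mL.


SV = EDV - ESV
SV = 147 - 127
SV = 20 mL


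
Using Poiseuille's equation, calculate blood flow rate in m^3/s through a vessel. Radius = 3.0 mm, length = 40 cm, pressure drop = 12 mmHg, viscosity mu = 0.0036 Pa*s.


Q = pi*r^4*dP / (8*mu*L)
r = 0.003 m, L = 0.4 m
dP = 12 mmHg = 1599.864 Pa
Q = 3.5340e-05 m^3/s


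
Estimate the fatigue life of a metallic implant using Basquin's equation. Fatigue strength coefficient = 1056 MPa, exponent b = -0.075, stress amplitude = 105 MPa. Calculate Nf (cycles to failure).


sigma_a = sigma_f' * (2Nf)^b
2Nf = (sigma_a/sigma_f')^(1/b)
2Nf = (105/1056)^(1/-0.075)
2Nf = 2.3244931e+13
Nf = 1.1622e+13


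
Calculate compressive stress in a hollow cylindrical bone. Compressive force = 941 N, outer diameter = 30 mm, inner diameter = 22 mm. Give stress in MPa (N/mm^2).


A = pi*(r_o^2 - r_i^2)
r_o = 15 mm, r_i = 11 mm
A = 326.726 mm^2
sigma = F/A = 941 / 326.726
sigma = 2.88 MPa


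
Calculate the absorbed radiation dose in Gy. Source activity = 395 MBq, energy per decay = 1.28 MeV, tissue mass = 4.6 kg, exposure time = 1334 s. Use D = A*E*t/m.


A = 395 MBq = 3.9500e+08 Bq
E = 1.28 MeV = 2.05056e-13 J
D = A*E*t/m = 3.9500e+08*2.05056e-13*1334/4.6
D = 0.02349 Gy


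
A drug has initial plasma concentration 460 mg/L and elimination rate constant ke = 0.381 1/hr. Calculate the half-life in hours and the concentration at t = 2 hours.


t_half = ln(2) / ke = 0.693147 / 0.381 = 1.819 hr
C(t) = C0 * exp(-ke*t) = 460 * exp(-0.381*2)
C(2) = 214.7 mg/L


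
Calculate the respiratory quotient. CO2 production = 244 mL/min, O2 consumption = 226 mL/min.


RQ = VCO2 / VO2
RQ = 244 / 226
RQ = 1.08


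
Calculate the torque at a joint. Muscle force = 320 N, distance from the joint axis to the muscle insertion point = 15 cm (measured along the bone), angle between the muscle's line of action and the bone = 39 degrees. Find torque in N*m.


Torque = F * d * sin(theta)   (moment arm = d*sin(theta))
d = 15 cm = 0.15 m
Torque = 320 * 0.15 * sin(39)
Torque = 30.21 N*m


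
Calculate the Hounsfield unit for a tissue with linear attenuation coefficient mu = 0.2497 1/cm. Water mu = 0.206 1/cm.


HU = ((mu_tissue - mu_water) / mu_water) * 1000
HU = ((0.2497 - 0.206) / 0.206) * 1000
HU = 212.1


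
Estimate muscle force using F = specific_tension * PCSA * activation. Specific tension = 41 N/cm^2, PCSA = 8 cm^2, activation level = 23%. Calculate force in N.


F = sigma * PCSA * activation
F = 41 * 8 * 0.23
F = 75.44 N


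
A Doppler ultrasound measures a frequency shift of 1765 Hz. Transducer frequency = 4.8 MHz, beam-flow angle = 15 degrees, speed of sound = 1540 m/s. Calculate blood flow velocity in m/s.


v = fd * c / (2 * f0 * cos(theta))
v = 1765 * 1540 / (2 * 4.8000e+06 * cos(15))
v = 0.2931 m/s


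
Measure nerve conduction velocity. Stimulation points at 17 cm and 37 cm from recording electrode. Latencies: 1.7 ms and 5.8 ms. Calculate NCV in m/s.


Distance = (37 - 17) / 100 = 0.2 m
dt = (5.8 - 1.7) / 1000 = 0.0041 s
NCV = dist / dt = 48.78 m/s


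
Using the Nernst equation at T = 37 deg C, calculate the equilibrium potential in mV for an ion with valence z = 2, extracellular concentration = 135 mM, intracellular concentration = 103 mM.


E = (RT/(zF)) * ln(C_out/C_in)
T = 37 + 273.15 = 310.15 K
E = (8.314 * 310.15 / (2 * 96485)) * ln(135/103)
E = 3.615 mV


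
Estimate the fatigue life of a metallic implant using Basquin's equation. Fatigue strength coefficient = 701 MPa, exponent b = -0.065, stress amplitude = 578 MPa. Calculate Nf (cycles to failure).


sigma_a = sigma_f' * (2Nf)^b
2Nf = (sigma_a/sigma_f')^(1/b)
2Nf = (578/701)^(1/-0.065)
2Nf = 19.457171
Nf = 9.729


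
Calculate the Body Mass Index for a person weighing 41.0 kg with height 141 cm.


BMI = weight / height^2
height = 141 cm = 1.41 m
BMI = 41.0 / 1.41^2
BMI = 20.62 kg/m^2


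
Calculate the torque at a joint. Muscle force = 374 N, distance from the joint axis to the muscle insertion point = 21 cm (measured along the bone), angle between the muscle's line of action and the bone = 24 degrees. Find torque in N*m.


Torque = F * d * sin(theta)   (moment arm = d*sin(theta))
d = 21 cm = 0.21 m
Torque = 374 * 0.21 * sin(24)
Torque = 31.95 N*m


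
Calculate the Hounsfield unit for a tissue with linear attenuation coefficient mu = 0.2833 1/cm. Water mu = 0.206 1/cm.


HU = ((mu_tissue - mu_water) / mu_water) * 1000
HU = ((0.2833 - 0.206) / 0.206) * 1000
HU = 375.2


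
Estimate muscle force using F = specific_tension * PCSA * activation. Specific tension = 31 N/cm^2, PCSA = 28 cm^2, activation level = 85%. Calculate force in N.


F = sigma * PCSA * activation
F = 31 * 28 * 0.85
F = 737.8 N


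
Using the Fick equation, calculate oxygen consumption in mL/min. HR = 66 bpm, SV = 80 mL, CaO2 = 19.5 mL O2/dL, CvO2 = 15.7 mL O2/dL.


CO = HR*SV = 66*80/1000 = 5.28 L/min
a-v O2 diff = 19.5 - 15.7 = 3.8 mL/dL
VO2 = CO * (CaO2-CvO2) * 10 dL/L
VO2 = 5.28 * 3.8 * 10
VO2 = 200.6 mL/min


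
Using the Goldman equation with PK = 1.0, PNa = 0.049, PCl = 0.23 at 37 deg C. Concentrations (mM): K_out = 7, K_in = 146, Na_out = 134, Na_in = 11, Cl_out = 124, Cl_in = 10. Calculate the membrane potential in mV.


Vm = (RT/F)*ln((PK*Ko + PNa*Nao + PCl*Cli)/(PK*Ki + PNa*Nai + PCl*Clo))
Numer = 15.866, Denom = 175.059
Vm = -64.17 mV


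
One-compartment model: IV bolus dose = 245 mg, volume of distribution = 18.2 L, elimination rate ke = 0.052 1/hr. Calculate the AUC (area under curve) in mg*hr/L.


C0 = Dose/Vd = 245/18.2 = 13.4615 mg/L
AUC = C0/ke = 13.4615/0.052
AUC = 258.9 mg*hr/L


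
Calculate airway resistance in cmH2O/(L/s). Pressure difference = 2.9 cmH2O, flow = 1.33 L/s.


R = dP / flow
R = 2.9 / 1.33
R = 2.18 cmH2O/(L/s)


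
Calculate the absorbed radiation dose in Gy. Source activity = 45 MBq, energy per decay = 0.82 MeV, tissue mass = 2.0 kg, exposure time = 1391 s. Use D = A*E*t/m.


A = 45 MBq = 4.5000e+07 Bq
E = 0.82 MeV = 1.31364e-13 J
D = A*E*t/m = 4.5000e+07*1.31364e-13*1391/2.0
D = 0.004111 Gy


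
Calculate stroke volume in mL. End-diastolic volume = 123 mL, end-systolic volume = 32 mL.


SV = EDV - ESV
SV = 123 - 32
SV = 91 mL


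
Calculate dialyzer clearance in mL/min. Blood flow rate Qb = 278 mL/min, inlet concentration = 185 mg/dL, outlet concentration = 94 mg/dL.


K = Qb * (Cb_in - Cb_out) / Cb_in
K = 278 * (185 - 94) / 185
K = 136.7 mL/min


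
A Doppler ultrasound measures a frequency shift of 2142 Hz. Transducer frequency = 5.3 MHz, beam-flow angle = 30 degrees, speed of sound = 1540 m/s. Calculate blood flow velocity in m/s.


v = fd * c / (2 * f0 * cos(theta))
v = 2142 * 1540 / (2 * 5.3000e+06 * cos(30))
v = 0.3593 m/s


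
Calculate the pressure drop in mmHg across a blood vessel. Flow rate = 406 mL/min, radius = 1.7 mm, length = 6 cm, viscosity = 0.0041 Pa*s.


dP = 8*mu*L*Q / (pi*r^4)
Q = 406 mL/min = 6.76667e-06 m^3/s
dP = 507.522 Pa = 507.522 / 133.322 mmHg = 3.807 mmHg


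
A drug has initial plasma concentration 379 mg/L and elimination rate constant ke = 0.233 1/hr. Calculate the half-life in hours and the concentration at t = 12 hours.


t_half = ln(2) / ke = 0.693147 / 0.233 = 2.975 hr
C(t) = C0 * exp(-ke*t) = 379 * exp(-0.233*12)
C(12) = 23.14 mg/L


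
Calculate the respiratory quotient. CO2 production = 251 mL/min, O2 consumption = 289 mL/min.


RQ = VCO2 / VO2
RQ = 251 / 289
RQ = 0.8685


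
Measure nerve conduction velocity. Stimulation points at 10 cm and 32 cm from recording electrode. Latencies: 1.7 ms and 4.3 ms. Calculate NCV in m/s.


Distance = (32 - 10) / 100 = 0.22 m
dt = (4.3 - 1.7) / 1000 = 0.0026 s
NCV = dist / dt = 84.62 m/s


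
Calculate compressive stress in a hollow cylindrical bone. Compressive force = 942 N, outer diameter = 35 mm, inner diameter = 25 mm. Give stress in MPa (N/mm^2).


A = pi*(r_o^2 - r_i^2)
r_o = 17.5 mm, r_i = 12.5 mm
A = 471.239 mm^2
sigma = F/A = 942 / 471.239
sigma = 1.999 MPa


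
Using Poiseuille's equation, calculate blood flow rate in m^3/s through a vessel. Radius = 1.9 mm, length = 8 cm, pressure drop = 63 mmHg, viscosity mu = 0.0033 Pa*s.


Q = pi*r^4*dP / (8*mu*L)
r = 0.0019 m, L = 0.08 m
dP = 63 mmHg = 8399.286 Pa
Q = 1.6282e-04 m^3/s


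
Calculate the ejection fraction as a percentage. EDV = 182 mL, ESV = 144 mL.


SV = EDV - ESV = 182 - 144 = 38 mL
EF = SV/EDV * 100 = 38/182 * 100
EF = 20.88%
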